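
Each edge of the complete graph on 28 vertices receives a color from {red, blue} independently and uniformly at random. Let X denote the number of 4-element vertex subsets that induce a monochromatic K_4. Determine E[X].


Let X = Σ_S X_S over the C(28, 4) = 20475 subsets S of size 4, where X_S = 1 if the K_4 on S is monochromatic.
For a fixed S, the K_4 on S has C(4, 2) = 6 edges. P[all 6 edges red] = (1/2)^6, and likewise for blue, so P[monochromatic] = 2·(1/2)^6 = 2^{1 − 6} = 1/32.
Summing: E[X] = C(28, 4) · 2^{1 − 6} = 20475 · 1/32 = 20475/32.
Numerically: E[X] ≈ 639.8438.

E[X] = C(28,4)·2^(1−C(4,2)) = 20475/32 ≈ 639.8438.


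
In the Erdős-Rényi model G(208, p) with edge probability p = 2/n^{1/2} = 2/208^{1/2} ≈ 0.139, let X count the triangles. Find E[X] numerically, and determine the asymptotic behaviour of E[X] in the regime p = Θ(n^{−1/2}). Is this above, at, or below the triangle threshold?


Number of potential triangles: C(208, 3) = 1478256.
Each occurs with probability p³ ≈ (0.139)³ ≈ 2.66683e-03.
By linearity: E[X] = C(208, 3)·p³ ≈ 1478256 · 2.66683e-03 ≈ 3942.254.
Since α = 1/2 < 1, p = c/n^{1/2} ≫ 1/n is above the triangle threshold p ~ 1/n. Asymptotically E[X] ~ (c³/6)·n^{3(1−α)} = (2³/6)·n^{1.5} → ∞; triangles are abundant w.h.p.

E[X] ≈ 3942.254; in regime p = Θ(1/n^{1/2}) E[X] diverges (above the triangle threshold p ~ 1/n).


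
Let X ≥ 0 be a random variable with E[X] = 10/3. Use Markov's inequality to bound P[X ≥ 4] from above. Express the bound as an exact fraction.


μ = E[X] = 10/3, a = 4.
Markov: P[X ≥ 4] ≤ μ/a = (10/3)/4 = 5/6.
Numerically: ≈ 0.833333.
(Since a = 4 > μ = 3.333333, the bound 5/6 is < 1 and informative.)

P[X ≥ 4] ≤ 5/6 ≈ 0.833333.


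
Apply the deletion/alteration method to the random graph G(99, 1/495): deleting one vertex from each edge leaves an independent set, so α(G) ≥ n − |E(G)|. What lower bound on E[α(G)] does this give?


E[|E(G)|] = C(99, 2)·p = 4851 · (1/495) = 49/5.
E[α(G)] ≥ n − E[|E(G)|] = 99 − 49/5 = 446/5.
Numerically: ≈ 89.200.
(This is only a lower bound; the true E[α(G)] may be larger.)

E[α(G)] ≥ 446/5 ≈ 89.200.


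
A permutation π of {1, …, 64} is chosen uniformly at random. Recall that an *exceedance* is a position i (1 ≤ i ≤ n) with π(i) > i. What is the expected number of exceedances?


Write X = Σ_{i=1}^{64} X_i, where X_i = 1_{π(i) > i}.
For each fixed i, π(i) is uniform over {1, …, 64} (marginal of a uniform permutation), so P[π(i) > i] = (n − i)/n. Summing: Σ_{i=1}^{64} (n − i)/n = (0 + 1 + … + 63)/64 = 64(64 − 1)/(2·64) = (64 − 1)/2.
Hence E[X] = Σ_{i=1}^{64} (64 − i)/64 = 63/2 ≈ 31.5000.

E[X] = 63/2 = 31.5000.


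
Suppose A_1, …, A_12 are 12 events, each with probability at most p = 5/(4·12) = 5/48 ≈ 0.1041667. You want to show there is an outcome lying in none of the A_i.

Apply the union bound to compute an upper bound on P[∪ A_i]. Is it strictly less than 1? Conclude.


Union bound: P[∪_{i=1}^{12} A_i] ≤ Σ_i P[A_i] ≤ 12·p = 12·(5/48) = 5/4.
Numerically: 5/4 ≈ 1.2500000.
Is 5/4 < 1? NO.
Since the bound 5/4 is ≥ 1, the union bound is uninformative here; it does NOT by itself certify existence.

12·p = 5/4 ≈ 1.2500000; existence NOT certified by the union bound.


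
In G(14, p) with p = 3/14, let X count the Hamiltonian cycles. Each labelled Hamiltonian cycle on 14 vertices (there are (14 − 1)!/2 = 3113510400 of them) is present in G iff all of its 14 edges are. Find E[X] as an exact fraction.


K_14 has (14 − 1)!/2 = 3113510400 labelled Hamiltonian cycles.
For each such Hamiltonian cycle H, let X_H = 1 if all 14 edges of H are present in G. Then P[X_H = 1] = p^{14} = (3/14)^{14} = 4782969/11112006825558016.
By linearity of expectation: E[X] = Σ_H E[X_H] = 3113510400 · p^{14} = 3113510400 · 4782969/11112006825558016 = 4155084744525/3100448333024.
Numerically: E[X] ≈ 1.34016.

E[X] = 3113510400 · (3/14)^{14} = 4155084744525/3100448333024 ≈ 1.34016.


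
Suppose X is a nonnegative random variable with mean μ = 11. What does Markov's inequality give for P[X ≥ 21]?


μ = E[X] = 11, a = 21.
Markov: P[X ≥ 21] ≤ μ/a = (11)/21 = 11/21.
Numerically: ≈ 0.523810.
(Since a = 21 > μ = 11.000000, the bound 11/21 is < 1 and informative.)

P[X ≥ 21] ≤ 11/21 ≈ 0.523810.


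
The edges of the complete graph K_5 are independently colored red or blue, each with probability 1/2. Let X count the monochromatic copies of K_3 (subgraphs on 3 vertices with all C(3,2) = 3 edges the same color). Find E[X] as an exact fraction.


Let X = Σ_S X_S over the C(5, 3) = 10 subsets S of size 3, where X_S = 1 if the K_3 on S is monochromatic.
For a fixed S, the K_3 on S has C(3, 2) = 3 edges. P[all 3 edges red] = (1/2)^3, and likewise for blue, so P[monochromatic] = 2·(1/2)^3 = 2^{1 − 3} = 1/4.
By linearity: E[X] = C(5, 3) · 2^{1 − 3} = 10 · 1/4 = 5/2.
Numerically: E[X] ≈ 2.5000.

E[X] = C(5,3)·2^(1−C(3,2)) = 5/2 ≈ 2.5000.


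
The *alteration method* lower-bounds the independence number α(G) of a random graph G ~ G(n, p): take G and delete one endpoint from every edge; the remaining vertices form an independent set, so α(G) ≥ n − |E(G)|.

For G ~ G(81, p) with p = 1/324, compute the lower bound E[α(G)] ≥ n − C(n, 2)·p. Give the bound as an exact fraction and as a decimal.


E[|E(G)|] = C(81, 2)·p = 3240 · (1/324) = 10.
E[α(G)] ≥ n − E[|E(G)|] = 81 − 10 = 71.
Numerically: ≈ 71.00000.
(This is only a lower bound; the true E[α(G)] may be larger.)

E[α(G)] ≥ 71 ≈ 71.00000.


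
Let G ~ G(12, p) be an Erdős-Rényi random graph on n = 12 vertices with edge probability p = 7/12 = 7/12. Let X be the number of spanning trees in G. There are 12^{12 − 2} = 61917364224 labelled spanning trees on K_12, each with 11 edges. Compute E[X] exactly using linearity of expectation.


K_12 has 12^{12 − 2} = 61917364224 labelled spanning trees.
For each such spanning tree H, let X_H = 1 if all 11 edges of H are present in G. Then P[X_H = 1] = p^{11} = (7/12)^{11} = 1977326743/743008370688.
Summing the indicators: E[X] = Σ_H E[X_H] = 61917364224 · p^{11} = 61917364224 · 1977326743/743008370688 = 1977326743/12.
Numerically: E[X] ≈ 1.65e+08.

E[X] = 61917364224 · (7/12)^{11} = 1977326743/12 ≈ 1.65e+08.


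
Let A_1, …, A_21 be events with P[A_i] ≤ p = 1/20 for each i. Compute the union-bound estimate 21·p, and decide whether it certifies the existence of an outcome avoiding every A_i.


Union bound: P[∪_{i=1}^{21} A_i] ≤ Σ_i P[A_i] ≤ 21·p = 21·(1/20) = 21/20.
Numerically: 21/20 ≈ 1.05000.
Is 21/20 < 1? NO.
Since the bound 21/20 is ≥ 1, the union bound is uninformative here; it does NOT by itself certify existence.

21·p = 21/20 ≈ 1.05000; existence NOT certified by the union bound.


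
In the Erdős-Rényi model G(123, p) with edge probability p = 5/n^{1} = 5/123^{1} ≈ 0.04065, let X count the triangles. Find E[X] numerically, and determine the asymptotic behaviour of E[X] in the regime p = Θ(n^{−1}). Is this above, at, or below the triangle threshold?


Number of potential triangles: C(123, 3) = 302621.
Each occurs with probability p³ ≈ (0.04065)³ ≈ 6.7172990e-05.
By linearity: E[X] = C(123, 3)·p³ ≈ 302621 · 6.7172990e-05 ≈ 20.32796.
Here α = 1, so p = 5/n is exactly at the triangle threshold p ~ 1/n. Asymptotically E[X] → c³/6 = 5³/6 = 125/6 ≈ 20.83333, a bounded constant. In this regime the triangle count is asymptotically Poisson(c³/6).

E[X] ≈ 20.32796; in regime p = Θ(1/n^{1}) E[X] stays bounded (at the triangle threshold p ~ 1/n).


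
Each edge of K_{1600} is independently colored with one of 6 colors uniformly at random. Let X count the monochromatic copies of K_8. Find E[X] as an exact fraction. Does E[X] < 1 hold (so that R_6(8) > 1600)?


E[X] = C(1600, 8) · 6^{1 − 28} = 1046712188466516943800 · 6^{−27} = 1046712188466516943800/1023490369077469249536.
As a reduced fraction: E[X] = 4845889761419059925/4738381338321616896 ≈ 1.0226888.
Is E[X] < 1? NO.
Since E[X] ≥ 1, the first-moment bound is inconclusive at n = 1600; it does NOT by itself certify R_6(8) > 1600.

E[X] = 4845889761419059925/4738381338321616896 ≈ 1.0226888; E[X] ≥ 1; first-moment method inconclusive here.


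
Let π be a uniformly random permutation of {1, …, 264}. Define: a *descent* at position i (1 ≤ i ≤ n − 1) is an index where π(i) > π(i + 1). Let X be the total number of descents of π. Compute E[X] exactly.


Write X = Σ X_I over i = 1, …, 263, with X_I the indicator of one descent.
There are 263 indicators.
For each fixed i, the pair (π(i), π(i+1)) is a uniformly random ordered pair of distinct values from {1, …, 264}; by symmetry P[π(i) > π(i+1)] = 1/2.
By linearity: E[X] = 263 · (1/2) = (264 − 1) · (1/2) = 263/2 ≈ 131.500000.

E[X] = 263/2 = 131.500000.


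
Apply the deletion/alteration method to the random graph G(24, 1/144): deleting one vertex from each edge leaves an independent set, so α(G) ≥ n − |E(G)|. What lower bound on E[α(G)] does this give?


E[|E(G)|] = C(24, 2)·p = 276 · (1/144) = 23/12.
E[α(G)] ≥ n − E[|E(G)|] = 24 − 23/12 = 265/12.
Numerically: ≈ 22.083.
(This is only a lower bound; the true E[α(G)] may be larger.)

E[α(G)] ≥ 265/12 ≈ 22.083.


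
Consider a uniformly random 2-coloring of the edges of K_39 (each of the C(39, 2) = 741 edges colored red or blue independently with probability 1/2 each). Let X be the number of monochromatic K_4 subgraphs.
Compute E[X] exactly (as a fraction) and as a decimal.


Let X = Σ_S X_S over the C(39, 4) = 82251 subsets S of size 4, where X_S = 1 if the K_4 on S is monochromatic.
For a fixed S, the K_4 on S has C(4, 2) = 6 edges. P[all 6 edges red] = (1/2)^6, and likewise for blue, so P[monochromatic] = 2·(1/2)^6 = 2^{1 − 6} = 1/32.
By linearity of expectation: E[X] = C(39, 4) · 2^{1 − 6} = 82251 · 1/32 = 82251/32.
Numerically: E[X] ≈ 2570.343750.

E[X] = C(39,4)·2^(1−C(4,2)) = 82251/32 ≈ 2570.343750.


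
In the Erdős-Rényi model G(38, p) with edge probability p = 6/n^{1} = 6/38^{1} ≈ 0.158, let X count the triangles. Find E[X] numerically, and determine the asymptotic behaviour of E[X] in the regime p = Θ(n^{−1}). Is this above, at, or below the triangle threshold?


Number of potential triangles: C(38, 3) = 8436.
Each occurs with probability p³ ≈ (0.158)³ ≈ 3.93643e-03.
By linearity: E[X] = C(38, 3)·p³ ≈ 8436 · 3.93643e-03 ≈ 33.208.
Here α = 1, so p = 6/n is exactly at the triangle threshold p ~ 1/n. Asymptotically E[X] → c³/6 = 6³/6 = 36 ≈ 36.000, a bounded constant. In this regime the triangle count is asymptotically Poisson(c³/6).

E[X] ≈ 33.208; in regime p = Θ(1/n^{1}) E[X] stays bounded (at the triangle threshold p ~ 1/n).


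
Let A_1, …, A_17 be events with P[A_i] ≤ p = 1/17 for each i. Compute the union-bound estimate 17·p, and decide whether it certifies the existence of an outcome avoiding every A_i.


Union bound: P[∪_{i=1}^{17} A_i] ≤ Σ_i P[A_i] ≤ 17·p = 17·(1/17) = 1.
Numerically: 1 ≈ 1.0000000.
Is 1 < 1? NO.
Since the bound 1 is ≥ 1, the union bound is uninformative here; it does NOT by itself certify existence.

17·p = 1 ≈ 1.0000000; existence NOT certified by the union bound.


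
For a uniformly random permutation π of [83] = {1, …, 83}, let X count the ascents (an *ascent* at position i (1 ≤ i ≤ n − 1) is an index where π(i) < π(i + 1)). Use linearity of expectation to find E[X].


Write X = Σ X_I over i = 1, …, 82, with X_I the indicator of one ascent.
There are 82 indicators.
For each fixed i, the pair (π(i), π(i+1)) is a uniformly random ordered pair of distinct values from {1, …, 83}; by symmetry P[π(i) < π(i+1)] = 1/2.
By linearity: E[X] = 82 · (1/2) = (83 − 1) · (1/2) = 41 ≈ 41.000.

E[X] = 41 = 41.000.


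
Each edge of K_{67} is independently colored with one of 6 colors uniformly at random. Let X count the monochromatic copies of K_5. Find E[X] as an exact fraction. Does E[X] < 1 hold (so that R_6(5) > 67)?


E[X] = C(67, 5) · 6^{1 − 10} = 9657648 · 6^{−9} = 9657648/10077696.
As a reduced fraction: E[X] = 67067/69984 ≈ 0.958319.
Is E[X] < 1? YES.
Since E[X] < 1, there exists a 6-coloring of K_{67} with no monochromatic K_5; hence R_6(5) > 67.

E[X] = 67067/69984 ≈ 0.958319; E[X] < 1, so R_6(5) > 67.


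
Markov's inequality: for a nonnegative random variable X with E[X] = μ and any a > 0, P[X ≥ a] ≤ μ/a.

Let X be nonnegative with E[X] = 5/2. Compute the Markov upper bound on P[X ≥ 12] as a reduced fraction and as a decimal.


μ = E[X] = 5/2, a = 12.
Markov: P[X ≥ 12] ≤ μ/a = (5/2)/12 = 5/24.
Numerically: ≈ 0.2083.
(Since a = 12 > μ = 2.5000, the bound 5/24 is < 1 and informative.)

P[X ≥ 12] ≤ 5/24 ≈ 0.2083.


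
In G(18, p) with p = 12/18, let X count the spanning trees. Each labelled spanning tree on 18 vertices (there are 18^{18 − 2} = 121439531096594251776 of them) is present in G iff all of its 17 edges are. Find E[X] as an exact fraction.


K_18 has 18^{18 − 2} = 121439531096594251776 labelled spanning trees.
For each such spanning tree H, let X_H = 1 if all 17 edges of H are present in G. Then P[X_H = 1] = p^{17} = (2/3)^{17} = 131072/129140163.
By linearity of expectation: E[X] = Σ_H E[X_H] = 121439531096594251776 · p^{17} = 121439531096594251776 · 131072/129140163 = 123256172596690944.
Numerically: E[X] ≈ 1.233e+17.

E[X] = 121439531096594251776 · (2/3)^{17} = 123256172596690944 ≈ 1.233e+17.


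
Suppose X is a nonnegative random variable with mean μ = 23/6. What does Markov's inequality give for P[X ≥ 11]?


μ = E[X] = 23/6, a = 11.
Markov: P[X ≥ 11] ≤ μ/a = (23/6)/11 = 23/66.
Numerically: ≈ 0.3485.
(Since a = 11 > μ = 3.8333, the bound 23/66 is < 1 and informative.)

P[X ≥ 11] ≤ 23/66 ≈ 0.3485.


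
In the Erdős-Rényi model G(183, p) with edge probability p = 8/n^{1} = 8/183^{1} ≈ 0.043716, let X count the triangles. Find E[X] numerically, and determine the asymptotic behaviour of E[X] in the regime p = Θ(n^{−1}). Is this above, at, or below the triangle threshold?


Number of potential triangles: C(183, 3) = 1004731.
Each occurs with probability p³ ≈ (0.043716)³ ≈ 8.3544274e-05.
By linearity: E[X] = C(183, 3)·p³ ≈ 1004731 · 8.3544274e-05 ≈ 83.93952.
Here α = 1, so p = 8/n is exactly at the triangle threshold p ~ 1/n. Asymptotically E[X] → c³/6 = 8³/6 = 256/3 ≈ 85.33333, a bounded constant. In this regime the triangle count is asymptotically Poisson(c³/6).

E[X] ≈ 83.93952; in regime p = Θ(1/n^{1}) E[X] stays bounded (at the triangle threshold p ~ 1/n).


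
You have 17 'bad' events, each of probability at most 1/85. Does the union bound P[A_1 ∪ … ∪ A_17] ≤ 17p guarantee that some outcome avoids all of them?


Union bound: P[∪_{i=1}^{17} A_i] ≤ Σ_i P[A_i] ≤ 17·p = 17·(1/85) = 1/5.
Numerically: 1/5 ≈ 0.200000.
Is 1/5 < 1? YES.
Since P[∪ A_i] ≤ 1/5 < 1, the complement has P[∩ A_i^c] ≥ 1 − 1/5 = 4/5 > 0, so some outcome avoids every A_i.

17·p = 1/5 ≈ 0.200000; existence CERTIFIED by the union bound.


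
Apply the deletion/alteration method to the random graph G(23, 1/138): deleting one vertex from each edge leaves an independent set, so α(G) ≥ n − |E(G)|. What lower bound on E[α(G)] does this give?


E[|E(G)|] = C(23, 2)·p = 253 · (1/138) = 11/6.
E[α(G)] ≥ n − E[|E(G)|] = 23 − 11/6 = 127/6.
Numerically: ≈ 21.166667.
(This is only a lower bound; the true E[α(G)] may be larger.)

E[α(G)] ≥ 127/6 ≈ 21.166667.


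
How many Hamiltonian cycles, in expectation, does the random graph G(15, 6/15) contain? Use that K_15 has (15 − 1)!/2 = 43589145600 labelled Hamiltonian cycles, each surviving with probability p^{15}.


K_15 has (15 − 1)!/2 = 43589145600 labelled Hamiltonian cycles.
For each such Hamiltonian cycle H, let X_H = 1 if all 15 edges of H are present in G. Then P[X_H = 1] = p^{15} = (2/5)^{15} = 32768/30517578125.
Summing the indicators: E[X] = Σ_H E[X_H] = 43589145600 · p^{15} = 43589145600 · 32768/30517578125 = 57133164920832/1220703125.
Numerically: E[X] ≈ 4.68e+04.

E[X] = 43589145600 · (2/5)^{15} = 57133164920832/1220703125 ≈ 4.68e+04.


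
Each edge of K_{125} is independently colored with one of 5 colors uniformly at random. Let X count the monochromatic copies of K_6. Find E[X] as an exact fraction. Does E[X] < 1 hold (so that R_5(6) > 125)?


E[X] = C(125, 6) · 5^{1 − 15} = 4690625500 · 5^{−14} = 4690625500/6103515625.
As a reduced fraction: E[X] = 37525004/48828125 ≈ 0.768512.
Is E[X] < 1? YES.
Since E[X] < 1, there exists a 5-coloring of K_{125} with no monochromatic K_6; hence R_5(6) > 125.

E[X] = 37525004/48828125 ≈ 0.768512; E[X] < 1, so R_5(6) > 125.


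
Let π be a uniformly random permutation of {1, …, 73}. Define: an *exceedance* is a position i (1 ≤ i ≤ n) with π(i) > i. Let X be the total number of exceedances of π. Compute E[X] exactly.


Write X = Σ_{i=1}^{73} X_i, where X_i = 1_{π(i) > i}.
For each fixed i, π(i) is uniform over {1, …, 73} (marginal of a uniform permutation), so P[π(i) > i] = (n − i)/n. Summing: Σ_{i=1}^{73} (n − i)/n = (0 + 1 + … + 72)/73 = 73(73 − 1)/(2·73) = (73 − 1)/2.
Hence E[X] = Σ_{i=1}^{73} (73 − i)/73 = 36 ≈ 36.0000.

E[X] = 36 = 36.0000.


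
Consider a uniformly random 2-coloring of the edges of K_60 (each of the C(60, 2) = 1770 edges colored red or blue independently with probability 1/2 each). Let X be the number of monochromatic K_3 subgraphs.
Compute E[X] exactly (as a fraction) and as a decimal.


Let X = Σ_S X_S over the C(60, 3) = 34220 subsets S of size 3, where X_S = 1 if the K_3 on S is monochromatic.
For a fixed S, the K_3 on S has C(3, 2) = 3 edges. P[all 3 edges red] = (1/2)^3, and likewise for blue, so P[monochromatic] = 2·(1/2)^3 = 2^{1 − 3} = 1/4.
Summing: E[X] = C(60, 3) · 2^{1 − 3} = 34220 · 1/4 = 8555.
Numerically: E[X] ≈ 8555.00000.

E[X] = C(60,3)·2^(1−C(3,2)) = 8555 ≈ 8555.00000.


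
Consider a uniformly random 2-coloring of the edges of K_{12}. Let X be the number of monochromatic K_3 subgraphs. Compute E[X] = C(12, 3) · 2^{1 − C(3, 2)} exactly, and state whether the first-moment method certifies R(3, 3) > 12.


E[X] = C(12, 3) · 2^{1 − 3} = 220 · 2^{−2} = 220/4.
As a reduced fraction: E[X] = 55 ≈ 55.00000.
Is E[X] < 1? NO.
Since E[X] ≥ 1, the first-moment bound is inconclusive at n = 12; it does NOT by itself certify R(3, 3) > 12.

E[X] = 55 ≈ 55.00000; E[X] ≥ 1; first-moment method inconclusive here.


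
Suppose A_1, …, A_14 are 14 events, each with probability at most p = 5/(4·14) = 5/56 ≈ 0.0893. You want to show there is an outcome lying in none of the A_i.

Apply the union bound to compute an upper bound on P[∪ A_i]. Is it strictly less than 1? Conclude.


Union bound: P[∪_{i=1}^{14} A_i] ≤ Σ_i P[A_i] ≤ 14·p = 14·(5/56) = 5/4.
Numerically: 5/4 ≈ 1.2500.
Is 5/4 < 1? NO.
Since the bound 5/4 is ≥ 1, the union bound is uninformative here; it does NOT by itself certify existence.

14·p = 5/4 ≈ 1.2500; existence NOT certified by the union bound.


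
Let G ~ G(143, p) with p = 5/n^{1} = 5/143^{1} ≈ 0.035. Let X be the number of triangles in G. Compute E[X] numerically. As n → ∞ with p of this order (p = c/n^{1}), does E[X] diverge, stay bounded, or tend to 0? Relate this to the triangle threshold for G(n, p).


Number of potential triangles: C(143, 3) = 477191.
Each occurs with probability p³ ≈ (0.035)³ ≈ 4.27466e-05.
By linearity: E[X] = C(143, 3)·p³ ≈ 477191 · 4.27466e-05 ≈ 20.398.
Here α = 1, so p = 5/n is exactly at the triangle threshold p ~ 1/n. Asymptotically E[X] → c³/6 = 5³/6 = 125/6 ≈ 20.833, a bounded constant. In this regime the triangle count is asymptotically Poisson(c³/6).

E[X] ≈ 20.398; in regime p = Θ(1/n^{1}) E[X] stays bounded (at the triangle threshold p ~ 1/n).


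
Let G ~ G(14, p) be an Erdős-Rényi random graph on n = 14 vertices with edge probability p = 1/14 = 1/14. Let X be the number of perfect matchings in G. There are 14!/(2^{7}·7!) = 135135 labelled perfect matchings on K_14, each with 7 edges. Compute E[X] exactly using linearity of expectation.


K_14 has 14!/(2^{7}·7!) = 135135 labelled perfect matchings.
For each such perfect matching H, let X_H = 1 if all 7 edges of H are present in G. Then P[X_H = 1] = p^{7} = (1/14)^{7} = 1/105413504.
By linearity of expectation: E[X] = Σ_H E[X_H] = 135135 · p^{7} = 135135 · 1/105413504 = 19305/15059072.
Numerically: E[X] ≈ 0.001282.

E[X] = 135135 · (1/14)^{7} = 19305/15059072 ≈ 0.001282.


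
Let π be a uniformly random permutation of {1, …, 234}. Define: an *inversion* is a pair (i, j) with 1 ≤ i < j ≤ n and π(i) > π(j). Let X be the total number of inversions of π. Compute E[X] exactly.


Write X = Σ X_I over the C(234, 2) = 27261 pairs i < j, with X_I the indicator of one inversion.
There are 27261 indicators.
For each fixed pair i < j, the values π(i) and π(j) are two distinct elements of {1, …, 234} in uniformly random order; by symmetry P[π(i) > π(j)] = 1/2.
By linearity: E[X] = 27261 · (1/2) = C(234, 2) · (1/2) = 27261/2 = 27261/2 ≈ 13630.500.

E[X] = 27261/2 = 13630.500.


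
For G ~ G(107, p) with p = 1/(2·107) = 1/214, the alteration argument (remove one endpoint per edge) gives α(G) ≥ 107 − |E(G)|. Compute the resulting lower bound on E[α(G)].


E[|E(G)|] = C(107, 2)·p = 5671 · (1/214) = 53/2.
E[α(G)] ≥ n − E[|E(G)|] = 107 − 53/2 = 161/2.
Numerically: ≈ 80.50000.
(This is only a lower bound; the true E[α(G)] may be larger.)

E[α(G)] ≥ 161/2 ≈ 80.50000.


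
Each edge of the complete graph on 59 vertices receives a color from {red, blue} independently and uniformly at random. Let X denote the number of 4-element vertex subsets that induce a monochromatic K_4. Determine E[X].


Let X = Σ_S X_S over the C(59, 4) = 455126 subsets S of size 4, where X_S = 1 if the K_4 on S is monochromatic.
For a fixed S, the K_4 on S has C(4, 2) = 6 edges. P[all 6 edges red] = (1/2)^6, and likewise for blue, so P[monochromatic] = 2·(1/2)^6 = 2^{1 − 6} = 1/32.
By linearity of expectation: E[X] = C(59, 4) · 2^{1 − 6} = 455126 · 1/32 = 227563/16.
Numerically: E[X] ≈ 14222.688.

E[X] = C(59,4)·2^(1−C(4,2)) = 227563/16 ≈ 14222.688.


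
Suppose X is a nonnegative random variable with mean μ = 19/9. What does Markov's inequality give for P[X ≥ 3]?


μ = E[X] = 19/9, a = 3.
Markov: P[X ≥ 3] ≤ μ/a = (19/9)/3 = 19/27.
Numerically: ≈ 0.7037.
(Since a = 3 > μ = 2.1111, the bound 19/27 is < 1 and informative.)

P[X ≥ 3] ≤ 19/27 ≈ 0.7037.


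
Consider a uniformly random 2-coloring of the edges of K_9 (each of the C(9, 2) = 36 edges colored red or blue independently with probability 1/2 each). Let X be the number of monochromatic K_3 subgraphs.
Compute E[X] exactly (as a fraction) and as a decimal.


Let X = Σ_S X_S over the C(9, 3) = 84 subsets S of size 3, where X_S = 1 if the K_3 on S is monochromatic.
For a fixed S, the K_3 on S has C(3, 2) = 3 edges. P[all 3 edges red] = (1/2)^3, and likewise for blue, so P[monochromatic] = 2·(1/2)^3 = 2^{1 − 3} = 1/4.
By linearity: E[X] = C(9, 3) · 2^{1 − 3} = 84 · 1/4 = 21.
Numerically: E[X] ≈ 21.0000.

E[X] = C(9,3)·2^(1−C(3,2)) = 21 ≈ 21.0000.


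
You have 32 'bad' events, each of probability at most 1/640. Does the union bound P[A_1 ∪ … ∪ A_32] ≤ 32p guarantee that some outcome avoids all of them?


Union bound: P[∪_{i=1}^{32} A_i] ≤ Σ_i P[A_i] ≤ 32·p = 32·(1/640) = 1/20.
Numerically: 1/20 ≈ 0.0500000.
Is 1/20 < 1? YES.
Since P[∪ A_i] ≤ 1/20 < 1, the complement has P[∩ A_i^c] ≥ 1 − 1/20 = 19/20 > 0, so some outcome avoids every A_i.

32·p = 1/20 ≈ 0.0500000; existence CERTIFIED by the union bound.


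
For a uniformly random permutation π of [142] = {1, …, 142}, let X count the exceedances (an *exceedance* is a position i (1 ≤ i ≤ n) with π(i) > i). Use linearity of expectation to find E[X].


Write X = Σ_{i=1}^{142} X_i, where X_i = 1_{π(i) > i}.
For each fixed i, π(i) is uniform over {1, …, 142} (marginal of a uniform permutation), so P[π(i) > i] = (n − i)/n. Summing: Σ_{i=1}^{142} (n − i)/n = (0 + 1 + … + 141)/142 = 142(142 − 1)/(2·142) = (142 − 1)/2.
Hence E[X] = Σ_{i=1}^{142} (142 − i)/142 = 141/2 ≈ 70.500.

E[X] = 141/2 = 70.500.


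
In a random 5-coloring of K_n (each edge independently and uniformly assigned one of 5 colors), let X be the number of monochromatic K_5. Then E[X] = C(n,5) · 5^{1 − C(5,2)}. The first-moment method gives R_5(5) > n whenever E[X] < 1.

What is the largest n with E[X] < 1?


We need C(n, 5) · 5^{1 − 10} < 1, i.e. C(n, 5) < 5^{10 − 1} = 1953125.
Check values of n near the boundary:
  n = 46: C(46, 5) = 1370754; 1370754 < 1953125? YES
  n = 47: C(47, 5) = 1533939; 1533939 < 1953125? YES
  n = 48: C(48, 5) = 1712304; 1712304 < 1953125? YES
  n = 49: C(49, 5) = 1906884; 1906884 < 1953125? YES
  n = 50: C(50, 5) = 2118760; 2118760 < 1953125? NO
The largest n with C(n, 5) < 1953125 is n = 49 (where E[X] = 1906884/1953125 ≈ 0.976). Hence R_5(5) > 49, i.e. R_5(5) ≥ 50.

Largest n = 49; hence R_5(5) > 49.


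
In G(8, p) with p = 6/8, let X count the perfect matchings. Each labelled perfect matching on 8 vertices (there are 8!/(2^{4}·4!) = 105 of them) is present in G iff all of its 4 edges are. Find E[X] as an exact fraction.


K_8 has 8!/(2^{4}·4!) = 105 labelled perfect matchings.
For each such perfect matching H, let X_H = 1 if all 4 edges of H are present in G. Then P[X_H = 1] = p^{4} = (3/4)^{4} = 81/256.
Summing the indicators: E[X] = Σ_H E[X_H] = 105 · p^{4} = 105 · 81/256 = 8505/256.
Numerically: E[X] ≈ 33.22.

E[X] = 105 · (3/4)^{4} = 8505/256 ≈ 33.22.


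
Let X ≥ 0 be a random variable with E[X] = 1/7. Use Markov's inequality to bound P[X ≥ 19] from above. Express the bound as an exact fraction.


μ = E[X] = 1/7, a = 19.
Markov: P[X ≥ 19] ≤ μ/a = (1/7)/19 = 1/133.
Numerically: ≈ 0.00752.
(Since a = 19 > μ = 0.14286, the bound 1/133 is < 1 and informative.)

P[X ≥ 19] ≤ 1/133 ≈ 0.00752.


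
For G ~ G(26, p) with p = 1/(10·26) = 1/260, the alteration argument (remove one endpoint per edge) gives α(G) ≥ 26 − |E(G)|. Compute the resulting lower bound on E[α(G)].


E[|E(G)|] = C(26, 2)·p = 325 · (1/260) = 5/4.
E[α(G)] ≥ n − E[|E(G)|] = 26 − 5/4 = 99/4.
Numerically: ≈ 24.750.
(This is only a lower bound; the true E[α(G)] may be larger.)

E[α(G)] ≥ 99/4 ≈ 24.750.


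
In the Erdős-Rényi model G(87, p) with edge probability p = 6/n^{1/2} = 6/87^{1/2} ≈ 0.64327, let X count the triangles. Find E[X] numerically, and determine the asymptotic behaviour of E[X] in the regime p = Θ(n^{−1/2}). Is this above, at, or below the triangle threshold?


Number of potential triangles: C(87, 3) = 105995.
Each occurs with probability p³ ≈ (0.64327)³ ≈ 2.6617966e-01.
By linearity: E[X] = C(87, 3)·p³ ≈ 105995 · 2.6617966e-01 ≈ 28213.71347.
Since α = 1/2 < 1, p = c/n^{1/2} ≫ 1/n is above the triangle threshold p ~ 1/n. Asymptotically E[X] ~ (c³/6)·n^{3(1−α)} = (6³/6)·n^{1.5} → ∞; triangles are abundant w.h.p.

E[X] ≈ 28213.71347; in regime p = Θ(1/n^{1/2}) E[X] diverges (above the triangle threshold p ~ 1/n).


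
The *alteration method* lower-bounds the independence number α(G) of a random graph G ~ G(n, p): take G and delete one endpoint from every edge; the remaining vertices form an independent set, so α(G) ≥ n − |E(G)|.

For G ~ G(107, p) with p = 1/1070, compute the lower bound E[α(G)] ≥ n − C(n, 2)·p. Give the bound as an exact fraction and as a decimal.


E[|E(G)|] = C(107, 2)·p = 5671 · (1/1070) = 53/10.
E[α(G)] ≥ n − E[|E(G)|] = 107 − 53/10 = 1017/10.
Numerically: ≈ 101.700000.
(This is only a lower bound; the true E[α(G)] may be larger.)

E[α(G)] ≥ 1017/10 ≈ 101.700000.


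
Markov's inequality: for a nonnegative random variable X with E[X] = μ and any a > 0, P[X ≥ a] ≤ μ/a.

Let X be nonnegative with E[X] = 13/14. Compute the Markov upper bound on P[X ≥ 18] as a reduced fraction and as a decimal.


μ = E[X] = 13/14, a = 18.
Markov: P[X ≥ 18] ≤ μ/a = (13/14)/18 = 13/252.
Numerically: ≈ 0.052.
(Since a = 18 > μ = 0.929, the bound 13/252 is < 1 and informative.)

P[X ≥ 18] ≤ 13/252 ≈ 0.052.


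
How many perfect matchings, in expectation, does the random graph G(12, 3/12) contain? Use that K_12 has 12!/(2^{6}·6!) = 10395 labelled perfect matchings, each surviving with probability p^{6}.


K_12 has 12!/(2^{6}·6!) = 10395 labelled perfect matchings.
For each such perfect matching H, let X_H = 1 if all 6 edges of H are present in G. Then P[X_H = 1] = p^{6} = (1/4)^{6} = 1/4096.
By linearity: E[X] = Σ_H E[X_H] = 10395 · p^{6} = 10395 · 1/4096 = 10395/4096.
Numerically: E[X] ≈ 2.54.

E[X] = 10395 · (1/4)^{6} = 10395/4096 ≈ 2.54.


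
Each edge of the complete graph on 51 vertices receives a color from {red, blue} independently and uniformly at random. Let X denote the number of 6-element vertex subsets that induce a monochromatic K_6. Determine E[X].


Let X = Σ_S X_S over the C(51, 6) = 18009460 subsets S of size 6, where X_S = 1 if the K_6 on S is monochromatic.
For a fixed S, the K_6 on S has C(6, 2) = 15 edges. P[all 15 edges red] = (1/2)^15, and likewise for blue, so P[monochromatic] = 2·(1/2)^15 = 2^{1 − 15} = 1/16384.
By linearity: E[X] = C(51, 6) · 2^{1 − 15} = 18009460 · 1/16384 = 4502365/4096.
Numerically: E[X] ≈ 1099.210205.

E[X] = C(51,6)·2^(1−C(6,2)) = 4502365/4096 ≈ 1099.210205.


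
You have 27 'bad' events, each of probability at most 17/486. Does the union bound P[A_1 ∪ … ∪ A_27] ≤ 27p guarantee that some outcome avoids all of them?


Union bound: P[∪_{i=1}^{27} A_i] ≤ Σ_i P[A_i] ≤ 27·p = 27·(17/486) = 17/18.
Numerically: 17/18 ≈ 0.94444.
Is 17/18 < 1? YES.
Since P[∪ A_i] ≤ 17/18 < 1, the complement has P[∩ A_i^c] ≥ 1 − 17/18 = 1/18 > 0, so some outcome avoids every A_i.

27·p = 17/18 ≈ 0.94444; existence CERTIFIED by the union bound.


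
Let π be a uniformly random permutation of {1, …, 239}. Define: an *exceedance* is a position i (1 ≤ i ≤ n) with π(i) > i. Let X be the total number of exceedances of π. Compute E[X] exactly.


Write X = Σ_{i=1}^{239} X_i, where X_i = 1_{π(i) > i}.
For each fixed i, π(i) is uniform over {1, …, 239} (marginal of a uniform permutation), so P[π(i) > i] = (n − i)/n. Summing: Σ_{i=1}^{239} (n − i)/n = (0 + 1 + … + 238)/239 = 239(239 − 1)/(2·239) = (239 − 1)/2.
Hence E[X] = Σ_{i=1}^{239} (239 − i)/239 = 119 ≈ 119.000.

E[X] = 119 = 119.000.


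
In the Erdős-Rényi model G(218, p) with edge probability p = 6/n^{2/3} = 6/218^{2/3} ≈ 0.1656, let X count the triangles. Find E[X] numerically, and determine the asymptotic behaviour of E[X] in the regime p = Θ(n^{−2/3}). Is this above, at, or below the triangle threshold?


Number of potential triangles: C(218, 3) = 1703016.
Each occurs with probability p³ ≈ (0.1656)³ ≈ 4.545072e-03.
By linearity: E[X] = C(218, 3)·p³ ≈ 1703016 · 4.545072e-03 ≈ 7740.3303.
Since α = 2/3 < 1, p = c/n^{2/3} ≫ 1/n is above the triangle threshold p ~ 1/n. Asymptotically E[X] ~ (c³/6)·n^{3(1−α)} = (6³/6)·n^{1} → ∞; triangles are abundant w.h.p.

E[X] ≈ 7740.3303; in regime p = Θ(1/n^{2/3}) E[X] diverges (above the triangle threshold p ~ 1/n).


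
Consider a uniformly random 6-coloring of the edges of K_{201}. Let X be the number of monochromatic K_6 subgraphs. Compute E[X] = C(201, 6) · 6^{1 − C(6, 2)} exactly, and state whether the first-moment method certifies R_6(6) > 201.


E[X] = C(201, 6) · 6^{1 − 15} = 84944276340 · 6^{−14} = 84944276340/78364164096.
As a reduced fraction: E[X] = 7078689695/6530347008 ≈ 1.083968.
Is E[X] < 1? NO.
Since E[X] ≥ 1, the first-moment bound is inconclusive at n = 201; it does NOT by itself certify R_6(6) > 201.

E[X] = 7078689695/6530347008 ≈ 1.083968; E[X] ≥ 1; first-moment method inconclusive here.


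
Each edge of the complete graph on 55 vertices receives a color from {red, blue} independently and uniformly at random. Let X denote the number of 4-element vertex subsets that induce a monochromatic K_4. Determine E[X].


Let X = Σ_S X_S over the C(55, 4) = 341055 subsets S of size 4, where X_S = 1 if the K_4 on S is monochromatic.
For a fixed S, the K_4 on S has C(4, 2) = 6 edges. P[all 6 edges red] = (1/2)^6, and likewise for blue, so P[monochromatic] = 2·(1/2)^6 = 2^{1 − 6} = 1/32.
By linearity: E[X] = C(55, 4) · 2^{1 − 6} = 341055 · 1/32 = 341055/32.
Numerically: E[X] ≈ 10657.969.

E[X] = C(55,4)·2^(1−C(4,2)) = 341055/32 ≈ 10657.969.


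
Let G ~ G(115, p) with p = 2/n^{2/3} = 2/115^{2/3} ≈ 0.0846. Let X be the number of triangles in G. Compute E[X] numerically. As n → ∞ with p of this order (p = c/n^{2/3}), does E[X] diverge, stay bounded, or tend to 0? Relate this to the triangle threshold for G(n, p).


Number of potential triangles: C(115, 3) = 246905.
Each occurs with probability p³ ≈ (0.0846)³ ≈ 6.04915e-04.
By linearity: E[X] = C(115, 3)·p³ ≈ 246905 · 6.04915e-04 ≈ 149.357.
Since α = 2/3 < 1, p = c/n^{2/3} ≫ 1/n is above the triangle threshold p ~ 1/n. Asymptotically E[X] ~ (c³/6)·n^{3(1−α)} = (2³/6)·n^{1} → ∞; triangles are abundant w.h.p.

E[X] ≈ 149.357; in regime p = Θ(1/n^{2/3}) E[X] diverges (above the triangle threshold p ~ 1/n).


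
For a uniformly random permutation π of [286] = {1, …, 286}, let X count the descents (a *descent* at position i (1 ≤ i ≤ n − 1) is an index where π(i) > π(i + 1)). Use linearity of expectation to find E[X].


Write X = Σ X_I over i = 1, …, 285, with X_I the indicator of one descent.
There are 285 indicators.
For each fixed i, the pair (π(i), π(i+1)) is a uniformly random ordered pair of distinct values from {1, …, 286}; by symmetry P[π(i) > π(i+1)] = 1/2.
By linearity: E[X] = 285 · (1/2) = (286 − 1) · (1/2) = 285/2 ≈ 142.5000.

E[X] = 285/2 = 142.5000.


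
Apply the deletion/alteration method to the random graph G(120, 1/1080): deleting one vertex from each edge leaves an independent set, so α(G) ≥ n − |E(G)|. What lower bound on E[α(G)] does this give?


E[|E(G)|] = C(120, 2)·p = 7140 · (1/1080) = 119/18.
E[α(G)] ≥ n − E[|E(G)|] = 120 − 119/18 = 2041/18.
Numerically: ≈ 113.389.
(This is only a lower bound; the true E[α(G)] may be larger.)

E[α(G)] ≥ 2041/18 ≈ 113.389.


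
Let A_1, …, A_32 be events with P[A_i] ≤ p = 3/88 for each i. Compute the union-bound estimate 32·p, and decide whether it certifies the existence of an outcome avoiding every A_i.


Union bound: P[∪_{i=1}^{32} A_i] ≤ Σ_i P[A_i] ≤ 32·p = 32·(3/88) = 12/11.
Numerically: 12/11 ≈ 1.091.
Is 12/11 < 1? NO.
Since the bound 12/11 is ≥ 1, the union bound is uninformative here; it does NOT by itself certify existence.

32·p = 12/11 ≈ 1.091; existence NOT certified by the union bound.


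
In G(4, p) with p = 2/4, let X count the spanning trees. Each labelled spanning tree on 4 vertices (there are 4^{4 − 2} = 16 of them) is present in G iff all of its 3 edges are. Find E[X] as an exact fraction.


K_4 has 4^{4 − 2} = 16 labelled spanning trees.
For each such spanning tree H, let X_H = 1 if all 3 edges of H are present in G. Then P[X_H = 1] = p^{3} = (1/2)^{3} = 1/8.
By linearity: E[X] = Σ_H E[X_H] = 16 · p^{3} = 16 · 1/8 = 2.
Numerically: E[X] ≈ 2.

E[X] = 16 · (1/2)^{3} = 2 ≈ 2.


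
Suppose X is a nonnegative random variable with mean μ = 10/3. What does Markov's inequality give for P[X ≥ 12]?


μ = E[X] = 10/3, a = 12.
Markov: P[X ≥ 12] ≤ μ/a = (10/3)/12 = 5/18.
Numerically: ≈ 0.27778.
(Since a = 12 > μ = 3.33333, the bound 5/18 is < 1 and informative.)

P[X ≥ 12] ≤ 5/18 ≈ 0.27778.


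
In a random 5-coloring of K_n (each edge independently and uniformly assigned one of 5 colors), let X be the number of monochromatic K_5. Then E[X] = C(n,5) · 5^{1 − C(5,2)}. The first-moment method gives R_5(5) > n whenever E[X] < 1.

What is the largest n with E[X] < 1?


We need C(n, 5) · 5^{1 − 10} < 1, i.e. C(n, 5) < 5^{10 − 1} = 1953125.
Check values of n near the boundary:
  n = 45: C(45, 5) = 1221759; 1221759 < 1953125? YES
  n = 46: C(46, 5) = 1370754; 1370754 < 1953125? YES
  n = 47: C(47, 5) = 1533939; 1533939 < 1953125? YES
  n = 48: C(48, 5) = 1712304; 1712304 < 1953125? YES
  n = 49: C(49, 5) = 1906884; 1906884 < 1953125? YES
  n = 50: C(50, 5) = 2118760; 2118760 < 1953125? NO
  n = 51: C(51, 5) = 2349060; 2349060 < 1953125? NO
  n = 52: C(52, 5) = 2598960; 2598960 < 1953125? NO
The largest n with C(n, 5) < 1953125 is n = 49 (where E[X] = 1906884/1953125 ≈ 0.97632). Hence R_5(5) > 49, i.e. R_5(5) ≥ 50.

Largest n = 49; hence R_5(5) > 49.


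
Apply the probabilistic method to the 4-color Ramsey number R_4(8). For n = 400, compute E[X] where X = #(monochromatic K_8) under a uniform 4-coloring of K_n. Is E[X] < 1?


E[X] = C(400, 8) · 4^{1 − 28} = 15148408086508950 · 4^{−27} = 15148408086508950/18014398509481984.
As a reduced fraction: E[X] = 7574204043254475/9007199254740992 ≈ 0.8409.
Is E[X] < 1? YES.
Since E[X] < 1, there exists a 4-coloring of K_{400} with no monochromatic K_8; hence R_4(8) > 400.

E[X] = 7574204043254475/9007199254740992 ≈ 0.8409; E[X] < 1, so R_4(8) > 400.


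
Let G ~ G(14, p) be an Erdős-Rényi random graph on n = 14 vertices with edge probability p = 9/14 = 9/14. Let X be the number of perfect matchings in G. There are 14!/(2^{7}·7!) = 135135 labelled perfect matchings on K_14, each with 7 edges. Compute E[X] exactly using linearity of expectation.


K_14 has 14!/(2^{7}·7!) = 135135 labelled perfect matchings.
For each such perfect matching H, let X_H = 1 if all 7 edges of H are present in G. Then P[X_H = 1] = p^{7} = (9/14)^{7} = 4782969/105413504.
By linearity: E[X] = Σ_H E[X_H] = 135135 · p^{7} = 135135 · 4782969/105413504 = 92335216545/15059072.
Numerically: E[X] ≈ 6.13e+03.

E[X] = 135135 · (9/14)^{7} = 92335216545/15059072 ≈ 6.13e+03.


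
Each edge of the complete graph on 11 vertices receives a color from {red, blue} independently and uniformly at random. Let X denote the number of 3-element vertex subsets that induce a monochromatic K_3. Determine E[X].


Let X = Σ_S X_S over the C(11, 3) = 165 subsets S of size 3, where X_S = 1 if the K_3 on S is monochromatic.
For a fixed S, the K_3 on S has C(3, 2) = 3 edges. P[all 3 edges red] = (1/2)^3, and likewise for blue, so P[monochromatic] = 2·(1/2)^3 = 2^{1 − 3} = 1/4.
By linearity of expectation: E[X] = C(11, 3) · 2^{1 − 3} = 165 · 1/4 = 165/4.
Numerically: E[X] ≈ 41.250.

E[X] = C(11,3)·2^(1−C(3,2)) = 165/4 ≈ 41.250.


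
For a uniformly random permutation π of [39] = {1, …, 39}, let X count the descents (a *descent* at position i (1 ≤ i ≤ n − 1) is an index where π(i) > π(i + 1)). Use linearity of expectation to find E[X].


Write X = Σ X_I over i = 1, …, 38, with X_I the indicator of one descent.
There are 38 indicators.
For each fixed i, the pair (π(i), π(i+1)) is a uniformly random ordered pair of distinct values from {1, …, 39}; by symmetry P[π(i) > π(i+1)] = 1/2.
By linearity: E[X] = 38 · (1/2) = (39 − 1) · (1/2) = 19 ≈ 19.000.

E[X] = 19 = 19.000.


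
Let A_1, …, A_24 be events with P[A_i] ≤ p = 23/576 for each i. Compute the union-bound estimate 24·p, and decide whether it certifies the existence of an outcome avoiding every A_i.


Union bound: P[∪_{i=1}^{24} A_i] ≤ Σ_i P[A_i] ≤ 24·p = 24·(23/576) = 23/24.
Numerically: 23/24 ≈ 0.958.
Is 23/24 < 1? YES.
Since P[∪ A_i] ≤ 23/24 < 1, the complement has P[∩ A_i^c] ≥ 1 − 23/24 = 1/24 > 0, so some outcome avoids every A_i.

24·p = 23/24 ≈ 0.958; existence CERTIFIED by the union bound.
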